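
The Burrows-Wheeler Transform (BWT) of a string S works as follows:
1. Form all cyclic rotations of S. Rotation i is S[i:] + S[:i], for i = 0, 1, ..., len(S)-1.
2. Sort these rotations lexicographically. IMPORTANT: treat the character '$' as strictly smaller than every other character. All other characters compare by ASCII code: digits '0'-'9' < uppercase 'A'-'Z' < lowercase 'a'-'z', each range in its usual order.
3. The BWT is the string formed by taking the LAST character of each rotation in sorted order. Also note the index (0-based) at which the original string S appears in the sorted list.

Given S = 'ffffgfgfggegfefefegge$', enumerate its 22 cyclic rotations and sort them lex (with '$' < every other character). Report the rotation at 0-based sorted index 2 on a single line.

All 22 rotations (rotation i = S[i:]+S[:i]):
  rot[0] = ffffgfgfggegfefefegge$
  rot[1] = fffgfgfggegfefefegge$f
  rot[2] = ffgfgfggegfefefegge$ff
  rot[3] = fgfgfggegfefefegge$fff
  rot[4] = gfgfggegfefefegge$ffff
  rot[5] = fgfggegfefefegge$ffffg
  rot[6] = gfggegfefefegge$ffffgf
  rot[7] = fggegfefefegge$ffffgfg
  rot[8] = ggegfefefegge$ffffgfgf
  rot[9] = gegfefefegge$ffffgfgfg
  rot[10] = egfefefegge$ffffgfgfgg
  rot[11] = gfefefegge$ffffgfgfgge
  rot[12] = fefefegge$ffffgfgfggeg
  rot[13] = efefegge$ffffgfgfggegf
  rot[14] = fefegge$ffffgfgfggegfe
  rot[15] = efegge$ffffgfgfggegfef
  rot[16] = fegge$ffffgfgfggegfefe
  rot[17] = egge$ffffgfgfggegfefef
  rot[18] = gge$ffffgfgfggegfefefe
  rot[19] = ge$ffffgfgfggegfefefeg
  rot[20] = e$ffffgfgfggegfefefegg
  rot[21] = $ffffgfgfggegfefefegge
Sorted (with $ < everything):
  sorted[0] = $ffffgfgfggegfefefegge
  sorted[1] = e$ffffgfgfggegfefefegg
  sorted[2] = efefegge$ffffgfgfggegf
  sorted[3] = efegge$ffffgfgfggegfef
  sorted[4] = egfefefegge$ffffgfgfgg
  sorted[5] = egge$ffffgfgfggegfefef
  sorted[6] = fefefegge$ffffgfgfggeg
  sorted[7] = fefegge$ffffgfgfggegfe
  sorted[8] = fegge$ffffgfgfggegfefe
  sorted[9] = ffffgfgfggegfefefegge$
  sorted[10] = fffgfgfggegfefefegge$f
  sorted[11] = ffgfgfggegfefefegge$ff
  sorted[12] = fgfgfggegfefefegge$fff
  sorted[13] = fgfggegfefefegge$ffffg
  sorted[14] = fggegfefefegge$ffffgfg
  sorted[15] = ge$ffffgfgfggegfefefeg
  sorted[16] = gegfefefegge$ffffgfgfg
  sorted[17] = gfefefegge$ffffgfgfgge
  sorted[18] = gfgfggegfefefegge$ffff
  sorted[19] = gfggegfefefegge$ffffgf
  sorted[20] = gge$ffffgfgfggegfefefe
  sorted[21] = ggegfefefegge$ffffgfgf
sorted[2] = efefegge$ffffgfgfggegf

Answer: efefegge$ffffgfgfggegf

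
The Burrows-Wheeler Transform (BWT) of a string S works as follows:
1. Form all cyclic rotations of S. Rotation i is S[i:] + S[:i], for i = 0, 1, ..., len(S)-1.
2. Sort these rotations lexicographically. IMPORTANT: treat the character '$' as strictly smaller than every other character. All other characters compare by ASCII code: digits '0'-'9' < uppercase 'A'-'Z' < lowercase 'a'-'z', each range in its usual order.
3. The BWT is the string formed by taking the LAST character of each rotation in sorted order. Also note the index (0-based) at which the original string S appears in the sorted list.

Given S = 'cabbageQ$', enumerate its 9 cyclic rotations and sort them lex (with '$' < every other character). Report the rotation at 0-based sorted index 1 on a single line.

All 9 rotations (rotation i = S[i:]+S[:i]):
  rot[0] = cabbageQ$
  rot[1] = abbageQ$c
  rot[2] = bbageQ$ca
  rot[3] = bageQ$cab
  rot[4] = ageQ$cabb
  rot[5] = geQ$cabba
  rot[6] = eQ$cabbag
  rot[7] = Q$cabbage
  rot[8] = $cabbageQ
Sorted (with $ < everything):
  sorted[0] = $cabbageQ
  sorted[1] = Q$cabbage
  sorted[2] = abbageQ$c
  sorted[3] = ageQ$cabb
  sorted[4] = bageQ$cab
  sorted[5] = bbageQ$ca
  sorted[6] = cabbageQ$
  sorted[7] = eQ$cabbag
  sorted[8] = geQ$cabba
sorted[1] = Q$cabbage

Answer: Q$cabbage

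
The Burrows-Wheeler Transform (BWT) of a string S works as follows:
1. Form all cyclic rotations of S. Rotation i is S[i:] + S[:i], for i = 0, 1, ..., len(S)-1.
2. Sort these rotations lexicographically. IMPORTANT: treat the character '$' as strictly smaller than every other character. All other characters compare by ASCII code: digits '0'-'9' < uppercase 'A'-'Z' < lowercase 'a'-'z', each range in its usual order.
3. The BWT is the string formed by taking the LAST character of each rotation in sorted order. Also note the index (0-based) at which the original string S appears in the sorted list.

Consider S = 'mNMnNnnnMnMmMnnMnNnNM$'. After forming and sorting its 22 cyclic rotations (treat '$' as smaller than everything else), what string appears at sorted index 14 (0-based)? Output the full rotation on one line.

Answer: nMnMmMnnMnNnNM$mNMnNnn

Derivation:
All 22 rotations (rotation i = S[i:]+S[:i]):
  rot[0] = mNMnNnnnMnMmMnnMnNnNM$
  rot[1] = NMnNnnnMnMmMnnMnNnNM$m
  rot[2] = MnNnnnMnMmMnnMnNnNM$mN
  rot[3] = nNnnnMnMmMnnMnNnNM$mNM
  rot[4] = NnnnMnMmMnnMnNnNM$mNMn
  rot[5] = nnnMnMmMnnMnNnNM$mNMnN
  rot[6] = nnMnMmMnnMnNnNM$mNMnNn
  rot[7] = nMnMmMnnMnNnNM$mNMnNnn
  rot[8] = MnMmMnnMnNnNM$mNMnNnnn
  rot[9] = nMmMnnMnNnNM$mNMnNnnnM
  rot[10] = MmMnnMnNnNM$mNMnNnnnMn
  rot[11] = mMnnMnNnNM$mNMnNnnnMnM
  rot[12] = MnnMnNnNM$mNMnNnnnMnMm
  rot[13] = nnMnNnNM$mNMnNnnnMnMmM
  rot[14] = nMnNnNM$mNMnNnnnMnMmMn
  rot[15] = MnNnNM$mNMnNnnnMnMmMnn
  rot[16] = nNnNM$mNMnNnnnMnMmMnnM
  rot[17] = NnNM$mNMnNnnnMnMmMnnMn
  rot[18] = nNM$mNMnNnnnMnMmMnnMnN
  rot[19] = NM$mNMnNnnnMnMmMnnMnNn
  rot[20] = M$mNMnNnnnMnMmMnnMnNnN
  rot[21] = $mNMnNnnnMnMmMnnMnNnNM
Sorted (with $ < everything):
  sorted[0] = $mNMnNnnnMnMmMnnMnNnNM
  sorted[1] = M$mNMnNnnnMnMmMnnMnNnN
  sorted[2] = MmMnnMnNnNM$mNMnNnnnMn
  sorted[3] = MnMmMnnMnNnNM$mNMnNnnn
  sorted[4] = MnNnNM$mNMnNnnnMnMmMnn
  sorted[5] = MnNnnnMnMmMnnMnNnNM$mN
  sorted[6] = MnnMnNnNM$mNMnNnnnMnMm
  sorted[7] = NM$mNMnNnnnMnMmMnnMnNn
  sorted[8] = NMnNnnnMnMmMnnMnNnNM$m
  sorted[9] = NnNM$mNMnNnnnMnMmMnnMn
  sorted[10] = NnnnMnMmMnnMnNnNM$mNMn
  sorted[11] = mMnnMnNnNM$mNMnNnnnMnM
  sorted[12] = mNMnNnnnMnMmMnnMnNnNM$
  sorted[13] = nMmMnnMnNnNM$mNMnNnnnM
  sorted[14] = nMnMmMnnMnNnNM$mNMnNnn
  sorted[15] = nMnNnNM$mNMnNnnnMnMmMn
  sorted[16] = nNM$mNMnNnnnMnMmMnnMnN
  sorted[17] = nNnNM$mNMnNnnnMnMmMnnM
  sorted[18] = nNnnnMnMmMnnMnNnNM$mNM
  sorted[19] = nnMnMmMnnMnNnNM$mNMnNn
  sorted[20] = nnMnNnNM$mNMnNnnnMnMmM
  sorted[21] = nnnMnMmMnnMnNnNM$mNMnN
sorted[14] = nMnMmMnnMnNnNM$mNMnNnn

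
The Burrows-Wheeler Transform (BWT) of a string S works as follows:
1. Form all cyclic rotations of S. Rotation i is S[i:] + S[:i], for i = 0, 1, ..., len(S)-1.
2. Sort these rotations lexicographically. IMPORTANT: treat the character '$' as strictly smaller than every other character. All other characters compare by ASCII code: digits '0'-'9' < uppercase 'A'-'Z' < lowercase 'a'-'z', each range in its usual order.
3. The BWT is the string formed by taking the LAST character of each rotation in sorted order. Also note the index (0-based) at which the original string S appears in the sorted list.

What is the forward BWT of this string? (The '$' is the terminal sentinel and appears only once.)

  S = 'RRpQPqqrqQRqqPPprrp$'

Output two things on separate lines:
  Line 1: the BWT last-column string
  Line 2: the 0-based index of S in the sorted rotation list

All 20 rotations (rotation i = S[i:]+S[:i]):
  rot[0] = RRpQPqqrqQRqqPPprrp$
  rot[1] = RpQPqqrqQRqqPPprrp$R
  rot[2] = pQPqqrqQRqqPPprrp$RR
  rot[3] = QPqqrqQRqqPPprrp$RRp
  rot[4] = PqqrqQRqqPPprrp$RRpQ
  rot[5] = qqrqQRqqPPprrp$RRpQP
  rot[6] = qrqQRqqPPprrp$RRpQPq
  rot[7] = rqQRqqPPprrp$RRpQPqq
  rot[8] = qQRqqPPprrp$RRpQPqqr
  rot[9] = QRqqPPprrp$RRpQPqqrq
  rot[10] = RqqPPprrp$RRpQPqqrqQ
  rot[11] = qqPPprrp$RRpQPqqrqQR
  rot[12] = qPPprrp$RRpQPqqrqQRq
  rot[13] = PPprrp$RRpQPqqrqQRqq
  rot[14] = Pprrp$RRpQPqqrqQRqqP
  rot[15] = prrp$RRpQPqqrqQRqqPP
  rot[16] = rrp$RRpQPqqrqQRqqPPp
  rot[17] = rp$RRpQPqqrqQRqqPPpr
  rot[18] = p$RRpQPqqrqQRqqPPprr
  rot[19] = $RRpQPqqrqQRqqPPprrp
Sorted (with $ < everything):
  sorted[0] = $RRpQPqqrqQRqqPPprrp  (last char: 'p')
  sorted[1] = PPprrp$RRpQPqqrqQRqq  (last char: 'q')
  sorted[2] = Pprrp$RRpQPqqrqQRqqP  (last char: 'P')
  sorted[3] = PqqrqQRqqPPprrp$RRpQ  (last char: 'Q')
  sorted[4] = QPqqrqQRqqPPprrp$RRp  (last char: 'p')
  sorted[5] = QRqqPPprrp$RRpQPqqrq  (last char: 'q')
  sorted[6] = RRpQPqqrqQRqqPPprrp$  (last char: '$')
  sorted[7] = RpQPqqrqQRqqPPprrp$R  (last char: 'R')
  sorted[8] = RqqPPprrp$RRpQPqqrqQ  (last char: 'Q')
  sorted[9] = p$RRpQPqqrqQRqqPPprr  (last char: 'r')
  sorted[10] = pQPqqrqQRqqPPprrp$RR  (last char: 'R')
  sorted[11] = prrp$RRpQPqqrqQRqqPP  (last char: 'P')
  sorted[12] = qPPprrp$RRpQPqqrqQRq  (last char: 'q')
  sorted[13] = qQRqqPPprrp$RRpQPqqr  (last char: 'r')
  sorted[14] = qqPPprrp$RRpQPqqrqQR  (last char: 'R')
  sorted[15] = qqrqQRqqPPprrp$RRpQP  (last char: 'P')
  sorted[16] = qrqQRqqPPprrp$RRpQPq  (last char: 'q')
  sorted[17] = rp$RRpQPqqrqQRqqPPpr  (last char: 'r')
  sorted[18] = rqQRqqPPprrp$RRpQPqq  (last char: 'q')
  sorted[19] = rrp$RRpQPqqrqQRqqPPp  (last char: 'p')
Last column: pqPQpq$RQrRPqrRPqrqp
Original string S is at sorted index 6

Answer: pqPQpq$RQrRPqrRPqrqp
6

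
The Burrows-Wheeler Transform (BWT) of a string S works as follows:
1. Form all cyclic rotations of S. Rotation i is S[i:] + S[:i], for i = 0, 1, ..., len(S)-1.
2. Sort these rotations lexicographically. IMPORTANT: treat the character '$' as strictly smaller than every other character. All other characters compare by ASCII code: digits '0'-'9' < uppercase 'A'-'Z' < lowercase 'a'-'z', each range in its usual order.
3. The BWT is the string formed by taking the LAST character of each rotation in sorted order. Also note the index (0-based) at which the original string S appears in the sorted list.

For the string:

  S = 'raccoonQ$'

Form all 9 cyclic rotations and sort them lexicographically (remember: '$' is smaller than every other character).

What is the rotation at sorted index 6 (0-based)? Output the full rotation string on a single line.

All 9 rotations (rotation i = S[i:]+S[:i]):
  rot[0] = raccoonQ$
  rot[1] = accoonQ$r
  rot[2] = ccoonQ$ra
  rot[3] = coonQ$rac
  rot[4] = oonQ$racc
  rot[5] = onQ$racco
  rot[6] = nQ$raccoo
  rot[7] = Q$raccoon
  rot[8] = $raccoonQ
Sorted (with $ < everything):
  sorted[0] = $raccoonQ
  sorted[1] = Q$raccoon
  sorted[2] = accoonQ$r
  sorted[3] = ccoonQ$ra
  sorted[4] = coonQ$rac
  sorted[5] = nQ$raccoo
  sorted[6] = onQ$racco
  sorted[7] = oonQ$racc
  sorted[8] = raccoonQ$
sorted[6] = onQ$racco

Answer: onQ$racco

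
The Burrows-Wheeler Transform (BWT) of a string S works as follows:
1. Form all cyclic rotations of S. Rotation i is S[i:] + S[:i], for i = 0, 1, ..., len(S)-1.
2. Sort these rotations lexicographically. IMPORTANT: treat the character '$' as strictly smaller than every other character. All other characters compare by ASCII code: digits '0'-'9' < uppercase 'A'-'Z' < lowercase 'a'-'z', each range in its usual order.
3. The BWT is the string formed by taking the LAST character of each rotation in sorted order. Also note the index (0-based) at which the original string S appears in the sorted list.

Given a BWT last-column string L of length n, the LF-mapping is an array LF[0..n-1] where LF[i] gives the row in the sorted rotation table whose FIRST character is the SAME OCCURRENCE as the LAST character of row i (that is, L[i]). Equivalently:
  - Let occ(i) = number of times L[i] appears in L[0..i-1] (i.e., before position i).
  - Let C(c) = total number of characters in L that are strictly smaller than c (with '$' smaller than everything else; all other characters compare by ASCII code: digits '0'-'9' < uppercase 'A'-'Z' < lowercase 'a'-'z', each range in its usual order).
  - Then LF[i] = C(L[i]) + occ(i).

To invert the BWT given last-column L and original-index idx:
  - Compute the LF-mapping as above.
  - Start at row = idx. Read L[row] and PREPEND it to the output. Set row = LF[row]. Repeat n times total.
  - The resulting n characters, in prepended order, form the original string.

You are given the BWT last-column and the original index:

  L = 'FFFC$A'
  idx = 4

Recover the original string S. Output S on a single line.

Answer: FAFCF$

Derivation:
LF mapping: 3 4 5 2 0 1
Walk LF starting at row 4, prepending L[row]:
  step 1: row=4, L[4]='$', prepend. Next row=LF[4]=0
  step 2: row=0, L[0]='F', prepend. Next row=LF[0]=3
  step 3: row=3, L[3]='C', prepend. Next row=LF[3]=2
  step 4: row=2, L[2]='F', prepend. Next row=LF[2]=5
  step 5: row=5, L[5]='A', prepend. Next row=LF[5]=1
  step 6: row=1, L[1]='F', prepend. Next row=LF[1]=4
Reversed output: FAFCF$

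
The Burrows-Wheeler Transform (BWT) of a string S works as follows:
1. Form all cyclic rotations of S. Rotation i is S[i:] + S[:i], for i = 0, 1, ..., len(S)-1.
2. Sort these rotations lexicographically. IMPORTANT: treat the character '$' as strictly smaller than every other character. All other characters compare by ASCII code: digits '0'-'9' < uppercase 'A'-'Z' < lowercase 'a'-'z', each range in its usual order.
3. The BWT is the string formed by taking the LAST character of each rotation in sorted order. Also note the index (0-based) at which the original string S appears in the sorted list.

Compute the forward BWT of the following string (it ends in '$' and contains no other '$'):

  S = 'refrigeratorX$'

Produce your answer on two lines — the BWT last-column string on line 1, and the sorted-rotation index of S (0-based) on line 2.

Answer: Xrrrgeirtoe$fa
11

Derivation:
All 14 rotations (rotation i = S[i:]+S[:i]):
  rot[0] = refrigeratorX$
  rot[1] = efrigeratorX$r
  rot[2] = frigeratorX$re
  rot[3] = rigeratorX$ref
  rot[4] = igeratorX$refr
  rot[5] = geratorX$refri
  rot[6] = eratorX$refrig
  rot[7] = ratorX$refrige
  rot[8] = atorX$refriger
  rot[9] = torX$refrigera
  rot[10] = orX$refrigerat
  rot[11] = rX$refrigerato
  rot[12] = X$refrigerator
  rot[13] = $refrigeratorX
Sorted (with $ < everything):
  sorted[0] = $refrigeratorX  (last char: 'X')
  sorted[1] = X$refrigerator  (last char: 'r')
  sorted[2] = atorX$refriger  (last char: 'r')
  sorted[3] = efrigeratorX$r  (last char: 'r')
  sorted[4] = eratorX$refrig  (last char: 'g')
  sorted[5] = frigeratorX$re  (last char: 'e')
  sorted[6] = geratorX$refri  (last char: 'i')
  sorted[7] = igeratorX$refr  (last char: 'r')
  sorted[8] = orX$refrigerat  (last char: 't')
  sorted[9] = rX$refrigerato  (last char: 'o')
  sorted[10] = ratorX$refrige  (last char: 'e')
  sorted[11] = refrigeratorX$  (last char: '$')
  sorted[12] = rigeratorX$ref  (last char: 'f')
  sorted[13] = torX$refrigera  (last char: 'a')
Last column: Xrrrgeirtoe$fa
Original string S is at sorted index 11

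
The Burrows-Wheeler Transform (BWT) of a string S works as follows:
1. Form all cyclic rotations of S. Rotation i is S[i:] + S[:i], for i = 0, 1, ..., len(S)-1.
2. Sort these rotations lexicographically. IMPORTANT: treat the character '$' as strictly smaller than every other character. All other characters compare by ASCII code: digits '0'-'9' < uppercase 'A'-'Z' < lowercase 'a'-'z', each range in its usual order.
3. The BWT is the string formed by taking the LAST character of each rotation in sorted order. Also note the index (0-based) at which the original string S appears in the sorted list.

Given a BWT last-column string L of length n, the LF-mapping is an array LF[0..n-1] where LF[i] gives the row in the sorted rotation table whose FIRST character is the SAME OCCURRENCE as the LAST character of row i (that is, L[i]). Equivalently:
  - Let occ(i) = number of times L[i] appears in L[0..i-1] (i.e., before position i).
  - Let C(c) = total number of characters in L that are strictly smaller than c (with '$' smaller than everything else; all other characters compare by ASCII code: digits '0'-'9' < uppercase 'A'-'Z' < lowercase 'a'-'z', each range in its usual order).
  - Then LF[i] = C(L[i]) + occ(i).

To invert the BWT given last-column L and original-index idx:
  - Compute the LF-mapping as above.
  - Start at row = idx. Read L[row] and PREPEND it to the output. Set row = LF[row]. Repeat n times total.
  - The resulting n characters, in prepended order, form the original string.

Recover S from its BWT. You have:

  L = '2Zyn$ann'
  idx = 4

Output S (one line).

LF mapping: 1 2 7 4 0 3 5 6
Walk LF starting at row 4, prepending L[row]:
  step 1: row=4, L[4]='$', prepend. Next row=LF[4]=0
  step 2: row=0, L[0]='2', prepend. Next row=LF[0]=1
  step 3: row=1, L[1]='Z', prepend. Next row=LF[1]=2
  step 4: row=2, L[2]='y', prepend. Next row=LF[2]=7
  step 5: row=7, L[7]='n', prepend. Next row=LF[7]=6
  step 6: row=6, L[6]='n', prepend. Next row=LF[6]=5
  step 7: row=5, L[5]='a', prepend. Next row=LF[5]=3
  step 8: row=3, L[3]='n', prepend. Next row=LF[3]=4
Reversed output: nannyZ2$

Answer: nannyZ2$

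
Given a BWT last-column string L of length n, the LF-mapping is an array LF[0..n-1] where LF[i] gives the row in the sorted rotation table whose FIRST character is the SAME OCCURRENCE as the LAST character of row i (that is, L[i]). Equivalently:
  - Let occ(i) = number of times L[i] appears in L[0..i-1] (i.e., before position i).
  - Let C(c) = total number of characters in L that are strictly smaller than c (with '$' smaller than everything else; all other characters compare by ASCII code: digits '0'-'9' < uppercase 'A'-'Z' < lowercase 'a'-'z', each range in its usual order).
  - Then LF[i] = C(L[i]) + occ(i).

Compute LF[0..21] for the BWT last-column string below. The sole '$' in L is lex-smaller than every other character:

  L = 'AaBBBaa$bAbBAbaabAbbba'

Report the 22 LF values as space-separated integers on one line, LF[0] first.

Answer: 1 9 5 6 7 10 11 0 15 2 16 8 3 17 12 13 18 4 19 20 21 14

Derivation:
Char counts: '$':1, 'A':4, 'B':4, 'a':6, 'b':7
C (first-col start): C('$')=0, C('A')=1, C('B')=5, C('a')=9, C('b')=15
L[0]='A': occ=0, LF[0]=C('A')+0=1+0=1
L[1]='a': occ=0, LF[1]=C('a')+0=9+0=9
L[2]='B': occ=0, LF[2]=C('B')+0=5+0=5
L[3]='B': occ=1, LF[3]=C('B')+1=5+1=6
L[4]='B': occ=2, LF[4]=C('B')+2=5+2=7
L[5]='a': occ=1, LF[5]=C('a')+1=9+1=10
L[6]='a': occ=2, LF[6]=C('a')+2=9+2=11
L[7]='$': occ=0, LF[7]=C('$')+0=0+0=0
L[8]='b': occ=0, LF[8]=C('b')+0=15+0=15
L[9]='A': occ=1, LF[9]=C('A')+1=1+1=2
L[10]='b': occ=1, LF[10]=C('b')+1=15+1=16
L[11]='B': occ=3, LF[11]=C('B')+3=5+3=8
L[12]='A': occ=2, LF[12]=C('A')+2=1+2=3
L[13]='b': occ=2, LF[13]=C('b')+2=15+2=17
L[14]='a': occ=3, LF[14]=C('a')+3=9+3=12
L[15]='a': occ=4, LF[15]=C('a')+4=9+4=13
L[16]='b': occ=3, LF[16]=C('b')+3=15+3=18
L[17]='A': occ=3, LF[17]=C('A')+3=1+3=4
L[18]='b': occ=4, LF[18]=C('b')+4=15+4=19
L[19]='b': occ=5, LF[19]=C('b')+5=15+5=20
L[20]='b': occ=6, LF[20]=C('b')+6=15+6=21
L[21]='a': occ=5, LF[21]=C('a')+5=9+5=14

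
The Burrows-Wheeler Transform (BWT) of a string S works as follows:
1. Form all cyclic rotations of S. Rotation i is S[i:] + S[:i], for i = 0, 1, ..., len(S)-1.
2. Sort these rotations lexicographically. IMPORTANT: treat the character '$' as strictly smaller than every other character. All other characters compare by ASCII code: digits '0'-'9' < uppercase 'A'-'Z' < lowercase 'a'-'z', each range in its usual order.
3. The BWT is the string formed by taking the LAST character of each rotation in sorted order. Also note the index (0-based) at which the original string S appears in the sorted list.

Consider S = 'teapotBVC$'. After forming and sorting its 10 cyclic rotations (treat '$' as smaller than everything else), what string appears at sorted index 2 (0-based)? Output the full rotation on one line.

All 10 rotations (rotation i = S[i:]+S[:i]):
  rot[0] = teapotBVC$
  rot[1] = eapotBVC$t
  rot[2] = apotBVC$te
  rot[3] = potBVC$tea
  rot[4] = otBVC$teap
  rot[5] = tBVC$teapo
  rot[6] = BVC$teapot
  rot[7] = VC$teapotB
  rot[8] = C$teapotBV
  rot[9] = $teapotBVC
Sorted (with $ < everything):
  sorted[0] = $teapotBVC
  sorted[1] = BVC$teapot
  sorted[2] = C$teapotBV
  sorted[3] = VC$teapotB
  sorted[4] = apotBVC$te
  sorted[5] = eapotBVC$t
  sorted[6] = otBVC$teap
  sorted[7] = potBVC$tea
  sorted[8] = tBVC$teapo
  sorted[9] = teapotBVC$
sorted[2] = C$teapotBV

Answer: C$teapotBV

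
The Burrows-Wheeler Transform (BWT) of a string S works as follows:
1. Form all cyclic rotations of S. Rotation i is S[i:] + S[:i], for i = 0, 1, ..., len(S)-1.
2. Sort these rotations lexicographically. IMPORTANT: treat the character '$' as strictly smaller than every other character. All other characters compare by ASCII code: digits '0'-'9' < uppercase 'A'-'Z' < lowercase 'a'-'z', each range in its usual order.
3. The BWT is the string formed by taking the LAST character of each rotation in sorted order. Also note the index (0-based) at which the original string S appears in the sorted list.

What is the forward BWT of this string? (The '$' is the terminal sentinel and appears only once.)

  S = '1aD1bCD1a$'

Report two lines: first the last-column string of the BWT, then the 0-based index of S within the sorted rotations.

All 10 rotations (rotation i = S[i:]+S[:i]):
  rot[0] = 1aD1bCD1a$
  rot[1] = aD1bCD1a$1
  rot[2] = D1bCD1a$1a
  rot[3] = 1bCD1a$1aD
  rot[4] = bCD1a$1aD1
  rot[5] = CD1a$1aD1b
  rot[6] = D1a$1aD1bC
  rot[7] = 1a$1aD1bCD
  rot[8] = a$1aD1bCD1
  rot[9] = $1aD1bCD1a
Sorted (with $ < everything):
  sorted[0] = $1aD1bCD1a  (last char: 'a')
  sorted[1] = 1a$1aD1bCD  (last char: 'D')
  sorted[2] = 1aD1bCD1a$  (last char: '$')
  sorted[3] = 1bCD1a$1aD  (last char: 'D')
  sorted[4] = CD1a$1aD1b  (last char: 'b')
  sorted[5] = D1a$1aD1bC  (last char: 'C')
  sorted[6] = D1bCD1a$1a  (last char: 'a')
  sorted[7] = a$1aD1bCD1  (last char: '1')
  sorted[8] = aD1bCD1a$1  (last char: '1')
  sorted[9] = bCD1a$1aD1  (last char: '1')
Last column: aD$DbCa111
Original string S is at sorted index 2

Answer: aD$DbCa111
2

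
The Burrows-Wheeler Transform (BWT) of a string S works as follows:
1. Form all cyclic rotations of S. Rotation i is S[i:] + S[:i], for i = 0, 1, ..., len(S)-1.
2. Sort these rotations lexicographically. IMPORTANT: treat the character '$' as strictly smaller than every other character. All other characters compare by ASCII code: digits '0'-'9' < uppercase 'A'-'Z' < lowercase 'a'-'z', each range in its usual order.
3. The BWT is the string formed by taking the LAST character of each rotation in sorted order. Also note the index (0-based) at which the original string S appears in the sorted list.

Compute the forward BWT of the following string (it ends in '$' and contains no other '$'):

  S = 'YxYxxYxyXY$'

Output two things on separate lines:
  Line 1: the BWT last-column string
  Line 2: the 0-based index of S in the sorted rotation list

Answer: YyX$xxYxYYx
3

Derivation:
All 11 rotations (rotation i = S[i:]+S[:i]):
  rot[0] = YxYxxYxyXY$
  rot[1] = xYxxYxyXY$Y
  rot[2] = YxxYxyXY$Yx
  rot[3] = xxYxyXY$YxY
  rot[4] = xYxyXY$YxYx
  rot[5] = YxyXY$YxYxx
  rot[6] = xyXY$YxYxxY
  rot[7] = yXY$YxYxxYx
  rot[8] = XY$YxYxxYxy
  rot[9] = Y$YxYxxYxyX
  rot[10] = $YxYxxYxyXY
Sorted (with $ < everything):
  sorted[0] = $YxYxxYxyXY  (last char: 'Y')
  sorted[1] = XY$YxYxxYxy  (last char: 'y')
  sorted[2] = Y$YxYxxYxyX  (last char: 'X')
  sorted[3] = YxYxxYxyXY$  (last char: '$')
  sorted[4] = YxxYxyXY$Yx  (last char: 'x')
  sorted[5] = YxyXY$YxYxx  (last char: 'x')
  sorted[6] = xYxxYxyXY$Y  (last char: 'Y')
  sorted[7] = xYxyXY$YxYx  (last char: 'x')
  sorted[8] = xxYxyXY$YxY  (last char: 'Y')
  sorted[9] = xyXY$YxYxxY  (last char: 'Y')
  sorted[10] = yXY$YxYxxYx  (last char: 'x')
Last column: YyX$xxYxYYx
Original string S is at sorted index 3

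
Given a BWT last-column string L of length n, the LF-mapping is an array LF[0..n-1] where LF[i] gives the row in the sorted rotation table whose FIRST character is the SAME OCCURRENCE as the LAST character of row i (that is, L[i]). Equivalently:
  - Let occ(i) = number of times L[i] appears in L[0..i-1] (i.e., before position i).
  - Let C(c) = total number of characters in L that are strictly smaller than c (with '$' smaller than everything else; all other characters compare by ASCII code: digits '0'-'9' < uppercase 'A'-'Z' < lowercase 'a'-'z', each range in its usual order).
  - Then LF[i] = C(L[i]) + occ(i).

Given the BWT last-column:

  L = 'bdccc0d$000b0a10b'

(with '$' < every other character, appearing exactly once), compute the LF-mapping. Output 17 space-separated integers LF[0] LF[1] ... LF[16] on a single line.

Char counts: '$':1, '0':6, '1':1, 'a':1, 'b':3, 'c':3, 'd':2
C (first-col start): C('$')=0, C('0')=1, C('1')=7, C('a')=8, C('b')=9, C('c')=12, C('d')=15
L[0]='b': occ=0, LF[0]=C('b')+0=9+0=9
L[1]='d': occ=0, LF[1]=C('d')+0=15+0=15
L[2]='c': occ=0, LF[2]=C('c')+0=12+0=12
L[3]='c': occ=1, LF[3]=C('c')+1=12+1=13
L[4]='c': occ=2, LF[4]=C('c')+2=12+2=14
L[5]='0': occ=0, LF[5]=C('0')+0=1+0=1
L[6]='d': occ=1, LF[6]=C('d')+1=15+1=16
L[7]='$': occ=0, LF[7]=C('$')+0=0+0=0
L[8]='0': occ=1, LF[8]=C('0')+1=1+1=2
L[9]='0': occ=2, LF[9]=C('0')+2=1+2=3
L[10]='0': occ=3, LF[10]=C('0')+3=1+3=4
L[11]='b': occ=1, LF[11]=C('b')+1=9+1=10
L[12]='0': occ=4, LF[12]=C('0')+4=1+4=5
L[13]='a': occ=0, LF[13]=C('a')+0=8+0=8
L[14]='1': occ=0, LF[14]=C('1')+0=7+0=7
L[15]='0': occ=5, LF[15]=C('0')+5=1+5=6
L[16]='b': occ=2, LF[16]=C('b')+2=9+2=11

Answer: 9 15 12 13 14 1 16 0 2 3 4 10 5 8 7 6 11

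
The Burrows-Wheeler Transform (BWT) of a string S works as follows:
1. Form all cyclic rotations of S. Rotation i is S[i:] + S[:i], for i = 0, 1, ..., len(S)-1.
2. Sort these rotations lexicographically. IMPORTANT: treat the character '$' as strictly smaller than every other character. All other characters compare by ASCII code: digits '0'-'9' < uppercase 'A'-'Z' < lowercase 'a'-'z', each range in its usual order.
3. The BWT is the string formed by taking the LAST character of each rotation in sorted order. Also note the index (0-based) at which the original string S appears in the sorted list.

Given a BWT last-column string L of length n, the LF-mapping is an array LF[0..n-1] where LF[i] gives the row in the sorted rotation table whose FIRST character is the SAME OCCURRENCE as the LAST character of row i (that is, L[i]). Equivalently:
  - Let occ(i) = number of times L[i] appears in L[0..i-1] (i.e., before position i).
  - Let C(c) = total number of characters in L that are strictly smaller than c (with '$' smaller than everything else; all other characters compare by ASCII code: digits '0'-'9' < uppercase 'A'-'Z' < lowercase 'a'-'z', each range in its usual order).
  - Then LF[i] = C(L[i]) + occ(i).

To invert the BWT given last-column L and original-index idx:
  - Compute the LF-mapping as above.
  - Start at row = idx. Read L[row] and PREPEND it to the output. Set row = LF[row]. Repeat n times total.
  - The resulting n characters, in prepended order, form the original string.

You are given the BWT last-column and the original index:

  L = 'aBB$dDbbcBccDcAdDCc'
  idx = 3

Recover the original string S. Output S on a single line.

Answer: BBAcbDcDcdccbDCdBa$

Derivation:
LF mapping: 9 2 3 0 17 6 10 11 12 4 13 14 7 15 1 18 8 5 16
Walk LF starting at row 3, prepending L[row]:
  step 1: row=3, L[3]='$', prepend. Next row=LF[3]=0
  step 2: row=0, L[0]='a', prepend. Next row=LF[0]=9
  step 3: row=9, L[9]='B', prepend. Next row=LF[9]=4
  step 4: row=4, L[4]='d', prepend. Next row=LF[4]=17
  step 5: row=17, L[17]='C', prepend. Next row=LF[17]=5
  step 6: row=5, L[5]='D', prepend. Next row=LF[5]=6
  step 7: row=6, L[6]='b', prepend. Next row=LF[6]=10
  step 8: row=10, L[10]='c', prepend. Next row=LF[10]=13
  step 9: row=13, L[13]='c', prepend. Next row=LF[13]=15
  step 10: row=15, L[15]='d', prepend. Next row=LF[15]=18
  step 11: row=18, L[18]='c', prepend. Next row=LF[18]=16
  step 12: row=16, L[16]='D', prepend. Next row=LF[16]=8
  step 13: row=8, L[8]='c', prepend. Next row=LF[8]=12
  step 14: row=12, L[12]='D', prepend. Next row=LF[12]=7
  step 15: row=7, L[7]='b', prepend. Next row=LF[7]=11
  step 16: row=11, L[11]='c', prepend. Next row=LF[11]=14
  step 17: row=14, L[14]='A', prepend. Next row=LF[14]=1
  step 18: row=1, L[1]='B', prepend. Next row=LF[1]=2
  step 19: row=2, L[2]='B', prepend. Next row=LF[2]=3
Reversed output: BBAcbDcDcdccbDCdBa$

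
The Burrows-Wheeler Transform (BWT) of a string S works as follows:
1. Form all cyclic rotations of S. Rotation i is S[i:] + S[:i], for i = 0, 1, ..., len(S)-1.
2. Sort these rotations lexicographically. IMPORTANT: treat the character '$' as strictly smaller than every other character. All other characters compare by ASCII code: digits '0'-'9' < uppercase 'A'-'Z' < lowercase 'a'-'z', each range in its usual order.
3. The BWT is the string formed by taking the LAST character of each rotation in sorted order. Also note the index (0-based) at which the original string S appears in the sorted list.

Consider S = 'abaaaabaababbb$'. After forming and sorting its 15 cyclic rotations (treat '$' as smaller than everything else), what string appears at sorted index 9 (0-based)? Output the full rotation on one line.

All 15 rotations (rotation i = S[i:]+S[:i]):
  rot[0] = abaaaabaababbb$
  rot[1] = baaaabaababbb$a
  rot[2] = aaaabaababbb$ab
  rot[3] = aaabaababbb$aba
  rot[4] = aabaababbb$abaa
  rot[5] = abaababbb$abaaa
  rot[6] = baababbb$abaaaa
  rot[7] = aababbb$abaaaab
  rot[8] = ababbb$abaaaaba
  rot[9] = babbb$abaaaabaa
  rot[10] = abbb$abaaaabaab
  rot[11] = bbb$abaaaabaaba
  rot[12] = bb$abaaaabaabab
  rot[13] = b$abaaaabaababb
  rot[14] = $abaaaabaababbb
Sorted (with $ < everything):
  sorted[0] = $abaaaabaababbb
  sorted[1] = aaaabaababbb$ab
  sorted[2] = aaabaababbb$aba
  sorted[3] = aabaababbb$abaa
  sorted[4] = aababbb$abaaaab
  sorted[5] = abaaaabaababbb$
  sorted[6] = abaababbb$abaaa
  sorted[7] = ababbb$abaaaaba
  sorted[8] = abbb$abaaaabaab
  sorted[9] = b$abaaaabaababb
  sorted[10] = baaaabaababbb$a
  sorted[11] = baababbb$abaaaa
  sorted[12] = babbb$abaaaabaa
  sorted[13] = bb$abaaaabaabab
  sorted[14] = bbb$abaaaabaaba
sorted[9] = b$abaaaabaababb

Answer: b$abaaaabaababb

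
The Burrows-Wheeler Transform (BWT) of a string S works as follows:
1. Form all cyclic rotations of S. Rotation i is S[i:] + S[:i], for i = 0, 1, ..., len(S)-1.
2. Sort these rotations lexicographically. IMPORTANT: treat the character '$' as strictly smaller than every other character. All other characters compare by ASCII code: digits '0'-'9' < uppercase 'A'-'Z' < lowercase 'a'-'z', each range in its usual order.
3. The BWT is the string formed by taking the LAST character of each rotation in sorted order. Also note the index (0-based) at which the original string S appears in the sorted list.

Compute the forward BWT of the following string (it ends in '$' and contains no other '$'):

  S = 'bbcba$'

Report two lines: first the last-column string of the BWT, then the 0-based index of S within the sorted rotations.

All 6 rotations (rotation i = S[i:]+S[:i]):
  rot[0] = bbcba$
  rot[1] = bcba$b
  rot[2] = cba$bb
  rot[3] = ba$bbc
  rot[4] = a$bbcb
  rot[5] = $bbcba
Sorted (with $ < everything):
  sorted[0] = $bbcba  (last char: 'a')
  sorted[1] = a$bbcb  (last char: 'b')
  sorted[2] = ba$bbc  (last char: 'c')
  sorted[3] = bbcba$  (last char: '$')
  sorted[4] = bcba$b  (last char: 'b')
  sorted[5] = cba$bb  (last char: 'b')
Last column: abc$bb
Original string S is at sorted index 3

Answer: abc$bb
3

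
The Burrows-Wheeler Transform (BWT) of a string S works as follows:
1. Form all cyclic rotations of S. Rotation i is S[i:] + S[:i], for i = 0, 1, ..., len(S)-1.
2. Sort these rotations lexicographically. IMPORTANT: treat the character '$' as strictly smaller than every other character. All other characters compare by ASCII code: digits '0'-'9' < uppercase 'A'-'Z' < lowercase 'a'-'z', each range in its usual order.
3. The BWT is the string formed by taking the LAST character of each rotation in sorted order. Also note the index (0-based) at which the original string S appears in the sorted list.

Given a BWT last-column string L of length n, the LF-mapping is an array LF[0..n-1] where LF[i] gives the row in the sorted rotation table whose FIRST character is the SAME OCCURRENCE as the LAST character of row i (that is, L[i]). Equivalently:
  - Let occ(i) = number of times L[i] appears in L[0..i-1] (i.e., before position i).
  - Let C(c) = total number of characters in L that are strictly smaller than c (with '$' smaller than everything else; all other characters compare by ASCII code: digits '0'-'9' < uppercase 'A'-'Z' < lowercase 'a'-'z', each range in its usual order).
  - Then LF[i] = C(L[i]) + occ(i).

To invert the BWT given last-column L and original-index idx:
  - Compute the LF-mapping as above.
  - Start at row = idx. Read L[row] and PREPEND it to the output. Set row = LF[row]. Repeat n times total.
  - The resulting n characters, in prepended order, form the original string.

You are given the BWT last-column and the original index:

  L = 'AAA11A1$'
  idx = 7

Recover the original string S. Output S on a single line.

LF mapping: 4 5 6 1 2 7 3 0
Walk LF starting at row 7, prepending L[row]:
  step 1: row=7, L[7]='$', prepend. Next row=LF[7]=0
  step 2: row=0, L[0]='A', prepend. Next row=LF[0]=4
  step 3: row=4, L[4]='1', prepend. Next row=LF[4]=2
  step 4: row=2, L[2]='A', prepend. Next row=LF[2]=6
  step 5: row=6, L[6]='1', prepend. Next row=LF[6]=3
  step 6: row=3, L[3]='1', prepend. Next row=LF[3]=1
  step 7: row=1, L[1]='A', prepend. Next row=LF[1]=5
  step 8: row=5, L[5]='A', prepend. Next row=LF[5]=7
Reversed output: AA11A1A$

Answer: AA11A1A$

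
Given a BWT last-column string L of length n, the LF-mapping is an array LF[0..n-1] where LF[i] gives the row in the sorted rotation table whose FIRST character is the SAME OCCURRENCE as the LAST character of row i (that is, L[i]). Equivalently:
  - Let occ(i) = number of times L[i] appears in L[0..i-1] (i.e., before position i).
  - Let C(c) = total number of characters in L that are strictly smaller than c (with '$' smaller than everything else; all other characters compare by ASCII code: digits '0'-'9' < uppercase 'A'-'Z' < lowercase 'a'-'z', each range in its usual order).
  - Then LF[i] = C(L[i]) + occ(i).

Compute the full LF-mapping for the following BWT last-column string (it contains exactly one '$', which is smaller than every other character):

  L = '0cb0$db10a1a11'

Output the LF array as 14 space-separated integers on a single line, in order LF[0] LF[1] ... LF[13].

Answer: 1 12 10 2 0 13 11 4 3 8 5 9 6 7

Derivation:
Char counts: '$':1, '0':3, '1':4, 'a':2, 'b':2, 'c':1, 'd':1
C (first-col start): C('$')=0, C('0')=1, C('1')=4, C('a')=8, C('b')=10, C('c')=12, C('d')=13
L[0]='0': occ=0, LF[0]=C('0')+0=1+0=1
L[1]='c': occ=0, LF[1]=C('c')+0=12+0=12
L[2]='b': occ=0, LF[2]=C('b')+0=10+0=10
L[3]='0': occ=1, LF[3]=C('0')+1=1+1=2
L[4]='$': occ=0, LF[4]=C('$')+0=0+0=0
L[5]='d': occ=0, LF[5]=C('d')+0=13+0=13
L[6]='b': occ=1, LF[6]=C('b')+1=10+1=11
L[7]='1': occ=0, LF[7]=C('1')+0=4+0=4
L[8]='0': occ=2, LF[8]=C('0')+2=1+2=3
L[9]='a': occ=0, LF[9]=C('a')+0=8+0=8
L[10]='1': occ=1, LF[10]=C('1')+1=4+1=5
L[11]='a': occ=1, LF[11]=C('a')+1=8+1=9
L[12]='1': occ=2, LF[12]=C('1')+2=4+2=6
L[13]='1': occ=3, LF[13]=C('1')+3=4+3=7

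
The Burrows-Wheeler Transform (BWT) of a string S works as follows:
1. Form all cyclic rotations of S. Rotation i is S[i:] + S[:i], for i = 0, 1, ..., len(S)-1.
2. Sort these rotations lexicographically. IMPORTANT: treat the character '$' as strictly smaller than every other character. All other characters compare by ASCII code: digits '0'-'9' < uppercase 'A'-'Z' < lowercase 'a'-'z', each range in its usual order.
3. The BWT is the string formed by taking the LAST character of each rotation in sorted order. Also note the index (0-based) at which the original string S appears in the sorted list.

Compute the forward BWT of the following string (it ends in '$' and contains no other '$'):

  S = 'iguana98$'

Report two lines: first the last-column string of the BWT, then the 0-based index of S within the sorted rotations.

Answer: 89anui$ag
6

Derivation:
All 9 rotations (rotation i = S[i:]+S[:i]):
  rot[0] = iguana98$
  rot[1] = guana98$i
  rot[2] = uana98$ig
  rot[3] = ana98$igu
  rot[4] = na98$igua
  rot[5] = a98$iguan
  rot[6] = 98$iguana
  rot[7] = 8$iguana9
  rot[8] = $iguana98
Sorted (with $ < everything):
  sorted[0] = $iguana98  (last char: '8')
  sorted[1] = 8$iguana9  (last char: '9')
  sorted[2] = 98$iguana  (last char: 'a')
  sorted[3] = a98$iguan  (last char: 'n')
  sorted[4] = ana98$igu  (last char: 'u')
  sorted[5] = guana98$i  (last char: 'i')
  sorted[6] = iguana98$  (last char: '$')
  sorted[7] = na98$igua  (last char: 'a')
  sorted[8] = uana98$ig  (last char: 'g')
Last column: 89anui$ag
Original string S is at sorted index 6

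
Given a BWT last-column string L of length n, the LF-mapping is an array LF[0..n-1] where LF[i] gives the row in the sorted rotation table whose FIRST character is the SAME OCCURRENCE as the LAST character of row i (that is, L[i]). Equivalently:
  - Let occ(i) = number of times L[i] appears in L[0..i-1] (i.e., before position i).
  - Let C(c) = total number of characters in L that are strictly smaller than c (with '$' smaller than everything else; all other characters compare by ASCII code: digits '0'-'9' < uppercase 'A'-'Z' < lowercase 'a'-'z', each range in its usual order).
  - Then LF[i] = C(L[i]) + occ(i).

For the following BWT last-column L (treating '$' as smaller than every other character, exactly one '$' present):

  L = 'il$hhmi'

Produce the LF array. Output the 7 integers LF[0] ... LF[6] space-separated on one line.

Char counts: '$':1, 'h':2, 'i':2, 'l':1, 'm':1
C (first-col start): C('$')=0, C('h')=1, C('i')=3, C('l')=5, C('m')=6
L[0]='i': occ=0, LF[0]=C('i')+0=3+0=3
L[1]='l': occ=0, LF[1]=C('l')+0=5+0=5
L[2]='$': occ=0, LF[2]=C('$')+0=0+0=0
L[3]='h': occ=0, LF[3]=C('h')+0=1+0=1
L[4]='h': occ=1, LF[4]=C('h')+1=1+1=2
L[5]='m': occ=0, LF[5]=C('m')+0=6+0=6
L[6]='i': occ=1, LF[6]=C('i')+1=3+1=4

Answer: 3 5 0 1 2 6 4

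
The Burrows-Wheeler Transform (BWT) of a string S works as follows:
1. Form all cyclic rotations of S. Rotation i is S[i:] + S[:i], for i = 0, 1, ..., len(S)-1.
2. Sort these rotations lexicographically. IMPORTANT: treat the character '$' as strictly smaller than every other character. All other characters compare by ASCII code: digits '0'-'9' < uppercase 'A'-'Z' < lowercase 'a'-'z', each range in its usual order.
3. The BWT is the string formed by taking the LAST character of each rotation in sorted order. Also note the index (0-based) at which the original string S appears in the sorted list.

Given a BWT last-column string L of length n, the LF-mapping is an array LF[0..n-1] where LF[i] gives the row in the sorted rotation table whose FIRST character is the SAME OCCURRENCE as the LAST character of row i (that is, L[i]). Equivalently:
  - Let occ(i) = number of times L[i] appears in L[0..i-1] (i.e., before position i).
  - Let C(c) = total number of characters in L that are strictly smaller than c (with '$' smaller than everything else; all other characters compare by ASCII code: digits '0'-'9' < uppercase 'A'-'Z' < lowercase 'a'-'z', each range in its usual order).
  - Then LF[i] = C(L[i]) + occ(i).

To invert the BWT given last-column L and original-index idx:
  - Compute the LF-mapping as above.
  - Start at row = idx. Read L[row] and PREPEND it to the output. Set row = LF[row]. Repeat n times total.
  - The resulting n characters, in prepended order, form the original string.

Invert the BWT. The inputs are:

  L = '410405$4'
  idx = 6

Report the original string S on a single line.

Answer: 4541004$

Derivation:
LF mapping: 4 3 1 5 2 7 0 6
Walk LF starting at row 6, prepending L[row]:
  step 1: row=6, L[6]='$', prepend. Next row=LF[6]=0
  step 2: row=0, L[0]='4', prepend. Next row=LF[0]=4
  step 3: row=4, L[4]='0', prepend. Next row=LF[4]=2
  step 4: row=2, L[2]='0', prepend. Next row=LF[2]=1
  step 5: row=1, L[1]='1', prepend. Next row=LF[1]=3
  step 6: row=3, L[3]='4', prepend. Next row=LF[3]=5
  step 7: row=5, L[5]='5', prepend. Next row=LF[5]=7
  step 8: row=7, L[7]='4', prepend. Next row=LF[7]=6
Reversed output: 4541004$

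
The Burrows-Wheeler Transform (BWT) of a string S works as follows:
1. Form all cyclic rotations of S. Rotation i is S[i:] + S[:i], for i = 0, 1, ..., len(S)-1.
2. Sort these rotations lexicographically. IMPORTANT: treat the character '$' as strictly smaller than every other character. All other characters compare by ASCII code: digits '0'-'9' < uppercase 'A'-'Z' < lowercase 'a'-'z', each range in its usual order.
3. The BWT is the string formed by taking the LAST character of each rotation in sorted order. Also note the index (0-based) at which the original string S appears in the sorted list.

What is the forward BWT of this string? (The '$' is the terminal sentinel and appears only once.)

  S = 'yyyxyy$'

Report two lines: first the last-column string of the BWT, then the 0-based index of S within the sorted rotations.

All 7 rotations (rotation i = S[i:]+S[:i]):
  rot[0] = yyyxyy$
  rot[1] = yyxyy$y
  rot[2] = yxyy$yy
  rot[3] = xyy$yyy
  rot[4] = yy$yyyx
  rot[5] = y$yyyxy
  rot[6] = $yyyxyy
Sorted (with $ < everything):
  sorted[0] = $yyyxyy  (last char: 'y')
  sorted[1] = xyy$yyy  (last char: 'y')
  sorted[2] = y$yyyxy  (last char: 'y')
  sorted[3] = yxyy$yy  (last char: 'y')
  sorted[4] = yy$yyyx  (last char: 'x')
  sorted[5] = yyxyy$y  (last char: 'y')
  sorted[6] = yyyxyy$  (last char: '$')
Last column: yyyyxy$
Original string S is at sorted index 6

Answer: yyyyxy$
6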